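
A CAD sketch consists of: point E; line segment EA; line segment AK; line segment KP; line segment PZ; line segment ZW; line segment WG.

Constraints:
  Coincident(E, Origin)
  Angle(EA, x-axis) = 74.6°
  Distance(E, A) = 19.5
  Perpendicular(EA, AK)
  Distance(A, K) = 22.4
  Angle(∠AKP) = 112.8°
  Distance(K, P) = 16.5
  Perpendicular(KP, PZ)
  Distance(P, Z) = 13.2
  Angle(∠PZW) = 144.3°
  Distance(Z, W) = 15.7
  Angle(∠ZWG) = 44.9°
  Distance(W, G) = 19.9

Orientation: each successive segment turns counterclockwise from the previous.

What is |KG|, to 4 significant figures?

7.553

∠PZW = 144.3° gives ZW at -2.500° from the x-axis; with |ZW| = 15.7, W = (-0.5628, 2.934). ∠ZWG = 44.9° gives WG at 132.6° from the x-axis; with |WG| = 19.9, G = (-14.03, 17.58). Then |KG| = |G − K| = 7.553.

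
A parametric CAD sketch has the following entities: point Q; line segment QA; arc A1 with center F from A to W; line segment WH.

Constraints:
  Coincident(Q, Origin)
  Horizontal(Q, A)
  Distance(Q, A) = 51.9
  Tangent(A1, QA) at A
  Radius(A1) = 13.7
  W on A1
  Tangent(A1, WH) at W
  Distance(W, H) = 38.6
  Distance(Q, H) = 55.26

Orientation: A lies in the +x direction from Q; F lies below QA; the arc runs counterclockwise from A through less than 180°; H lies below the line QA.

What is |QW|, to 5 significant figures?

39.978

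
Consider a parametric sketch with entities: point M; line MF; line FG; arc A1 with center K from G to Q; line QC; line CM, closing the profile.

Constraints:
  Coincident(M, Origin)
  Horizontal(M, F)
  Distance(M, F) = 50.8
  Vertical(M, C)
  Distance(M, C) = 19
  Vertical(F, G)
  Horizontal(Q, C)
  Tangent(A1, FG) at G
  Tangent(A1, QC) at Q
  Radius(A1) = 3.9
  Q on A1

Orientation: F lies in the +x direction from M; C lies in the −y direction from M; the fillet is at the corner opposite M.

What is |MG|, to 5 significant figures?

52.997

M is at the origin; M and F share the same y with |MF| = 50.8 and F on the +x side, so F = (50.800, 0.0000). MC is vertical with |MC| = 19.0 and C on the −y side, so C = (0.0000, -19.000). The virtual corner opposite M is at (50.800, -19.000). Since A1 is tangent to FG there, KG ⟂ FG and tangency of A1 to QC means the radius KQ is perpendicular to QC, with radius 3.9, so the center K sits 3.9 in from both sides at K = (46.900, -15.100). That places the tangent points at G = (50.800, -15.100) on FG and Q = (46.900, -19.000) on QC. Then |MG| = |G − M| = 52.997.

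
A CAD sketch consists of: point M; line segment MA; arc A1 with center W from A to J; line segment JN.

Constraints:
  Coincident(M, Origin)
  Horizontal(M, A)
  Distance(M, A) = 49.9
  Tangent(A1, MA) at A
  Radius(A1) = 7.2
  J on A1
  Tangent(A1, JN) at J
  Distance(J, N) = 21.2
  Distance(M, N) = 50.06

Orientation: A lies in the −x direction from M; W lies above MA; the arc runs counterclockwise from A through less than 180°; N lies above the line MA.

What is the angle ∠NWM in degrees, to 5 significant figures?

76.236°

Checks: |WJ| = 7.200 ✓; ∠(WJ, JN) = 90.00° ✓; |JN| = 21.20 ✓; |MN| = 50.06 ✓.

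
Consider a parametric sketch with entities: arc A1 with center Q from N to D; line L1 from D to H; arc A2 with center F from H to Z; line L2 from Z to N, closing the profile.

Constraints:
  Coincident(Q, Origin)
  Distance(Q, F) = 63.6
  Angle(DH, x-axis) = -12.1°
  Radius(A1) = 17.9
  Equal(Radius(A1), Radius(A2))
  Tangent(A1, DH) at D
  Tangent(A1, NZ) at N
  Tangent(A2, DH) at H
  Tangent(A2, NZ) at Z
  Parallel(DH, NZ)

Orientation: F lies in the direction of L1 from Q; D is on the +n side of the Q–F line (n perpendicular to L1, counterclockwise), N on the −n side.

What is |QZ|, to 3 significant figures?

66.1

Tangency of A1 to both parallel lines with radius 17.9 puts D and N at Q ± 17.9·n: D = (3.75, 17.5), N = (-3.75, -17.5). Equal radii place H and Z the same way about F: H = F + 17.9·n = (65.9, 4.17), Z = F − 17.9·n = (58.4, -30.8). Then |QZ| = |Z − Q| = 66.1.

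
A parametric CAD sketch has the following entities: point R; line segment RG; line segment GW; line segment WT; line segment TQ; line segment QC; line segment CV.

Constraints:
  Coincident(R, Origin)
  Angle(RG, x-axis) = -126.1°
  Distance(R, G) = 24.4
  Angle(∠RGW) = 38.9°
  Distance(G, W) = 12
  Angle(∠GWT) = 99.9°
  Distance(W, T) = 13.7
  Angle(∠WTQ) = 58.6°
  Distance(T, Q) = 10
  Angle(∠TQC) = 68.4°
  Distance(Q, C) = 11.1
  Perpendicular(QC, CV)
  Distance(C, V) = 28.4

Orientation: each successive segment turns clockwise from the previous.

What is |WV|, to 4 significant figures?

30.05

R is at the origin; RG runs at -126.1° with length 24.4, so G = (-14.38, -19.71). ∠RGW = 38.9° gives GW at 92.80° from the x-axis; with |GW| = 12.0, W = (-14.96, -7.729). ∠GWT = 99.9° gives WT at 12.70° from the x-axis; with |WT| = 13.7, T = (-1.598, -4.717). ∠WTQ = 58.6° gives TQ at -108.7° from the x-axis; with |TQ| = 10.0, Q = (-4.804, -14.19). ∠TQC = 68.4° gives QC at 139.7° from the x-axis; with |QC| = 11.1, C = (-13.27, -7.010). The perpendicularity gives CV at right angles to QC, so CV runs at 49.70°; with |CV| = 28.4, V = (5.099, 14.65). Then |WV| = |V − W| = 30.05.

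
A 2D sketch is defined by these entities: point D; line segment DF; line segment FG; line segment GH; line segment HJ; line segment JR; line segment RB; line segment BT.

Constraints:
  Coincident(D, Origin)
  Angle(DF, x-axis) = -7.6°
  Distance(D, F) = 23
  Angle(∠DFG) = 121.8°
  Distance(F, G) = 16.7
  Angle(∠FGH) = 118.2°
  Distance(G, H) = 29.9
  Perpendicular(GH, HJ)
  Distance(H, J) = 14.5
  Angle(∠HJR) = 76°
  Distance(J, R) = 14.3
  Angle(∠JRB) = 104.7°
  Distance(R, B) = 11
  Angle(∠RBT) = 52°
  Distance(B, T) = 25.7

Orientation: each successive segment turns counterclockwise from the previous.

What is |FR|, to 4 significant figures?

24.20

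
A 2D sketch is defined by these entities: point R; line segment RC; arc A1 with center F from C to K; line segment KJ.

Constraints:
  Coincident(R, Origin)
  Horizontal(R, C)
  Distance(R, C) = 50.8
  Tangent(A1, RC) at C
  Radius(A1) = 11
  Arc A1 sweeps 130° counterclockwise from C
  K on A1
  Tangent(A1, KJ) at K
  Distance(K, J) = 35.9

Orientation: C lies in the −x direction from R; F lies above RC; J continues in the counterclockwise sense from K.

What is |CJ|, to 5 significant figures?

47.868

R is at the origin; RC is horizontal with |RC| = 50.8 and C on the −x side, so C = (-50.800, 0.0000). The tangent condition forces FC to be normal to RC, so F = C + (0, 11) = (-50.800, 11.000). On A1, C sits at bearing -90° from F; a 130° counterclockwise sweep puts K at bearing 40°, so K = F + 11.0·(cos 40°, sin 40°) = (-42.374, 18.071). Since A1 is tangent to KJ there, FK ⟂ KJ, so KJ runs along (−sin 40°, cos 40°); with |KJ| = 35.9, J = (-65.450, 45.572). Then |CJ| = |J − C| = 47.868.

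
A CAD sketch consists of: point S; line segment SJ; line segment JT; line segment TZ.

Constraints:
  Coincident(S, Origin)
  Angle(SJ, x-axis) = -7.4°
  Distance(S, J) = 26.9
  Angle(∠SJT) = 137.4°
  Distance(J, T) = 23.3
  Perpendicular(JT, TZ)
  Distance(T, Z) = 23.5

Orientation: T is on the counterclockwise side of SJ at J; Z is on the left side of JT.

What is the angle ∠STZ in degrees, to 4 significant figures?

67.10°

S is at the origin; SJ runs at -7.4° with length 26.9, so J = 26.9·(cos -7.4°, sin -7.4°) = (26.68, -3.465). ∠SJT = 137.4°, so JT runs at -7.4° + (180° − 137.4°) = 35.20° from the x-axis; with |JT| = 23.3, T = J + 23.3·(cos 35.20°, sin 35.20°) = (45.72, 9.966). JT is perpendicular to TZ; with |TZ| = 23.5 on the left of JT, Z = T + 23.5·(-0.5764, 0.8171) = (32.17, 29.17). Then cos ∠STZ = TS·TZ / (|TS||TZ|), giving 67.10°.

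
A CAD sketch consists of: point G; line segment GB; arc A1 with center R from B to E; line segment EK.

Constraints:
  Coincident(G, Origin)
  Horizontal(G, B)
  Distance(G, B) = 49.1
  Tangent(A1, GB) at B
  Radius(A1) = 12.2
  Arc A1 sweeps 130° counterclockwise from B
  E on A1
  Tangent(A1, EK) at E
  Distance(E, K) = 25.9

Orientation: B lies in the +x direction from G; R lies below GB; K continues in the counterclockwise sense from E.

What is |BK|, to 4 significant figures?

40.55

G is at the origin; GB is horizontal with |GB| = 49.1 and B on the +x side, so B = (49.10, 0.000). Since A1 is tangent to GB there, RB ⟂ GB, so R = B + (0, -12.2) = (49.10, -12.20). On A1, B sits at bearing 90° from R; a 130° counterclockwise sweep puts E at bearing 220°, so E = R + 12.2·(cos 220°, sin 220°) = (39.75, -20.04). The tangent condition forces RE to be normal to EK, so EK runs along (−sin 220°, cos 220°); with |EK| = 25.9, K = (56.40, -39.88). Then |BK| = |K − B| = 40.55.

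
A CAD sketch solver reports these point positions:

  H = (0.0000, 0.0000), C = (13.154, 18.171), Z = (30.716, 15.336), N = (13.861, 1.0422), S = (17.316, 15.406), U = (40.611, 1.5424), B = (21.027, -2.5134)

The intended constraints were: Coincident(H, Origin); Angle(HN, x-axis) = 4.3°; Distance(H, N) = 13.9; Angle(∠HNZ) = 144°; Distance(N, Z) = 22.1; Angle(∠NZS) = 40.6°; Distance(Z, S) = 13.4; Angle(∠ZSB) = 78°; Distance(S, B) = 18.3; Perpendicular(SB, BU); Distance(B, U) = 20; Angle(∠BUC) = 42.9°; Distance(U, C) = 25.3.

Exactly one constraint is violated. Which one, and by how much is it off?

Distance(U, C) = 25.3 — off by 6.80.

H = (0.00, 0.00) ✓; HN at 4.300° ✓; |HN| = 13.90 ✓; ∠HNZ = 144.0° ✓; |NZ| = 22.10 ✓; ∠NZS = 40.60° ✓; |ZS| = 13.40 ✓; ∠ZSB = 78.00° ✓; |SB| = 18.30 ✓; ∠(SB, BU) = 90.00° ✓; |BU| = 20.00 ✓; ∠BUC = 42.90° ✓; |UC| = 32.10 ✗.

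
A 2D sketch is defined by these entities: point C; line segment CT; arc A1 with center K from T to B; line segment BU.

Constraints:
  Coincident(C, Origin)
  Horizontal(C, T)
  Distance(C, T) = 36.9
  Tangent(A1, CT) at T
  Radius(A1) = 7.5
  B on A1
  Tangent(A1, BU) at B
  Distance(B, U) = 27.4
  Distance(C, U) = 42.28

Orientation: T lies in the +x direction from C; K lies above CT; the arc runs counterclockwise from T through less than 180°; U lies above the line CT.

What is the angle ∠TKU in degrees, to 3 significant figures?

157°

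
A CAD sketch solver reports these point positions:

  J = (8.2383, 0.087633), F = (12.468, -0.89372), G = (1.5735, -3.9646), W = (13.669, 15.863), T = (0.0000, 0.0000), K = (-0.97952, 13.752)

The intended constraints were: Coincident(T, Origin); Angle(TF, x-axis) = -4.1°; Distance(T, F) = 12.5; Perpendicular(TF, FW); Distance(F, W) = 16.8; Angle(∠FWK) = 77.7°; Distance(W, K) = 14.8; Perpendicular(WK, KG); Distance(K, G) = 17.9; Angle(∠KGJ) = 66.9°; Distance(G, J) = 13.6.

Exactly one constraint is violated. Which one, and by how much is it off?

Distance(G, J) = 13.6 — off by 5.80.

T = (0.00, 0.00) ✓; TF at -4.100° ✓; |TF| = 12.50 ✓; ∠(TF, FW) = 90.00° ✓; |FW| = 16.80 ✓; ∠FWK = 77.70° ✓; |WK| = 14.80 ✓; ∠(WK, KG) = 90.00° ✓; |KG| = 17.90 ✓; ∠KGJ = 66.90° ✓; |GJ| = 7.800 ✗.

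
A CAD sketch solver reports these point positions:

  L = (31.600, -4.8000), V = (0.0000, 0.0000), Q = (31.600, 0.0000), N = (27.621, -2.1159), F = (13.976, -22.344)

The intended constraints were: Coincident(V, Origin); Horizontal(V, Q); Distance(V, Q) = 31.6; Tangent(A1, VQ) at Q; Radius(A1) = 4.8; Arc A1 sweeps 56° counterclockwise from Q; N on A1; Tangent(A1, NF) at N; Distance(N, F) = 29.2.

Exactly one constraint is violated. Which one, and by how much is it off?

Distance(N, F) = 29.2 — off by 4.80.

V = (0.00, 0.00) ✓; V.y = 0.00, Q.y = 0.00 ✓; |VQ| = 31.60 ✓; ∠(LQ, QV) = 90.00° ✓; |LQ| = 4.800 ✓; bearing(L→N) − bearing(L→Q) = 56.00° ✓; |LN| = 4.800 ✓; ∠(LN, NF) = 90.00° ✓; |NF| = 24.40 ✗.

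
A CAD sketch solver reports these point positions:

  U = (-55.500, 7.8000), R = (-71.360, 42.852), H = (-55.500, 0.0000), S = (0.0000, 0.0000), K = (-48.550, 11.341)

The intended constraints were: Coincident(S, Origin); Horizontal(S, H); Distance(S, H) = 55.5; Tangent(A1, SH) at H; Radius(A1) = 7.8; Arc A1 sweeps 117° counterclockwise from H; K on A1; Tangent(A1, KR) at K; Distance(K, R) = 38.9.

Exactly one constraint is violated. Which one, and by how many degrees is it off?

Tangent(A1, KR) at K — off by 8.90°.

S = (0.00, 0.00) ✓; S.y = 0.00, H.y = 0.00 ✓; |SH| = 55.50 ✓; ∠(UH, HS) = 90.00° ✓; |UH| = 7.800 ✓; bearing(U→K) − bearing(U→H) = 117.0° ✓; |UK| = 7.800 ✓; ∠(UK, KR) = 81.10° ✗; |KR| = 38.90 ✓.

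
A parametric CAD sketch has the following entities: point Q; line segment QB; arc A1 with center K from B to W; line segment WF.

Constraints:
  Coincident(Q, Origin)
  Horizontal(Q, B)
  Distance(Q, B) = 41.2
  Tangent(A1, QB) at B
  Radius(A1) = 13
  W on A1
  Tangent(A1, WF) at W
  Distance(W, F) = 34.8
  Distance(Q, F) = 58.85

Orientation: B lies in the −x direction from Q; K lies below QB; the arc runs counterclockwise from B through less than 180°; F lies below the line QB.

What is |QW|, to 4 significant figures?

55.78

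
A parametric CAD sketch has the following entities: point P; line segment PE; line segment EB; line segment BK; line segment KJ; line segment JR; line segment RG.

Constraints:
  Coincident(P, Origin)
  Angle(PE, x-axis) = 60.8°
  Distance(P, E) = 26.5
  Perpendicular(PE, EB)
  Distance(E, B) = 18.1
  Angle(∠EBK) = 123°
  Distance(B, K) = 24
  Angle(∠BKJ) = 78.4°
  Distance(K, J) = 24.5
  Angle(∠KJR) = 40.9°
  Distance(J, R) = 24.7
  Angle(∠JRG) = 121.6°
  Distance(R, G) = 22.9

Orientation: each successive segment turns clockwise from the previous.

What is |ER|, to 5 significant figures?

21.107

P is at the origin; PE runs at 60.8° with length 26.5, so E = (12.928, 23.132). PE is perpendicular to EB, so EB runs at -29.200°; with |EB| = 18.1, B = (28.728, 14.302). ∠EBK = 123.0° gives BK at -86.200° from the x-axis; with |BK| = 24.0, K = (30.319, -9.6451). ∠BKJ = 78.4° gives KJ at 172.20° from the x-axis; with |KJ| = 24.5, J = (6.0454, -6.3200). ∠KJR = 40.9° gives JR at 33.100° from the x-axis; with |JR| = 24.7, R = (26.737, 7.1687). Then |ER| = |R − E| = 21.107.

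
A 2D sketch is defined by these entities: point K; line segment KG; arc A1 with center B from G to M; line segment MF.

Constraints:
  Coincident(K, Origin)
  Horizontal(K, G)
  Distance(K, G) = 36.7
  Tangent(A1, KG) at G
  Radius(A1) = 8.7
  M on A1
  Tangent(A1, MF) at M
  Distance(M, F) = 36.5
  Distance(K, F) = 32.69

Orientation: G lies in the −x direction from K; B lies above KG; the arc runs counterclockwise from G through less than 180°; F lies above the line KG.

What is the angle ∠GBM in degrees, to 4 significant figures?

51.57°

Checks: |BM| = 8.700 ✓; ∠(BM, MF) = 90.00° ✓; |MF| = 36.50 ✓; |KF| = 32.69 ✓.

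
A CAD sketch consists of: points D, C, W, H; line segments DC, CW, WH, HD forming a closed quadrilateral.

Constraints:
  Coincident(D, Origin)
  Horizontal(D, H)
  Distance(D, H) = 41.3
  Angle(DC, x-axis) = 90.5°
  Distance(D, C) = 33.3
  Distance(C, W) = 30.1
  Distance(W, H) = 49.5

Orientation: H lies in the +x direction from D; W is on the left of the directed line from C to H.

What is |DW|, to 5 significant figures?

54.088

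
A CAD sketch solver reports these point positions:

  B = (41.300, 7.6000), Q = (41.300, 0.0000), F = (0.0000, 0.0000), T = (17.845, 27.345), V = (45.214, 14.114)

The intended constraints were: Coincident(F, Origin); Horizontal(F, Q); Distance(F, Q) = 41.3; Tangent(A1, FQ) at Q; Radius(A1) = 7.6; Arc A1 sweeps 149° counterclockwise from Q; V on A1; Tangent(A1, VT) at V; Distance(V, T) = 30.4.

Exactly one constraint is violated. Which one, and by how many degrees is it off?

Tangent(A1, VT) at V — off by 5.20°.

F = (0.00, 0.00) ✓; F.y = 0.00, Q.y = 0.00 ✓; |FQ| = 41.30 ✓; ∠(BQ, QF) = 90.00° ✓; |BQ| = 7.600 ✓; bearing(B→V) − bearing(B→Q) = 149.0° ✓; |BV| = 7.599 ✓; ∠(BV, VT) = 84.80° ✗; |VT| = 30.40 ✓.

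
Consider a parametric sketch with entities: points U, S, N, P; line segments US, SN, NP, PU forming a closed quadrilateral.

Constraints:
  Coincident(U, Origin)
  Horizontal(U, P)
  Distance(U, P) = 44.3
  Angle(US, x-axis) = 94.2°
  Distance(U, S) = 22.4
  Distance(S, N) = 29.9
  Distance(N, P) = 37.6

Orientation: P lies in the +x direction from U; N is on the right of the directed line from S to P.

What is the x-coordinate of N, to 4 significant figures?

7.218

Checks: |SN| = 29.90 ✓; |NP| = 37.60 ✓.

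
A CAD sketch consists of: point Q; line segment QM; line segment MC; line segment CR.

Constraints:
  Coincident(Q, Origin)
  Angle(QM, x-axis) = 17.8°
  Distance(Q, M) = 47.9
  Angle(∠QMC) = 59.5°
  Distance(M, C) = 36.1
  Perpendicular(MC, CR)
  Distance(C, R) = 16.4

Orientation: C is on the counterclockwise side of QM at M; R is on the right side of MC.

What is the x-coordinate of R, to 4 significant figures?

29.56

Q is at the origin; QM runs at 17.8° with length 47.9, so M = 47.9·(cos 17.8°, sin 17.8°) = (45.61, 14.64). ∠QMC = 59.5°, so MC runs at 17.8° + (180° − 59.5°) = 138.3° from the x-axis; with |MC| = 36.1, C = M + 36.1·(cos 138.3°, sin 138.3°) = (18.65, 38.66). The perpendicularity gives CR at right angles to MC; with |CR| = 16.4 on the right of MC, R = C + 16.4·(0.6652, 0.7466) = (29.56, 50.90). So R.x = 29.56.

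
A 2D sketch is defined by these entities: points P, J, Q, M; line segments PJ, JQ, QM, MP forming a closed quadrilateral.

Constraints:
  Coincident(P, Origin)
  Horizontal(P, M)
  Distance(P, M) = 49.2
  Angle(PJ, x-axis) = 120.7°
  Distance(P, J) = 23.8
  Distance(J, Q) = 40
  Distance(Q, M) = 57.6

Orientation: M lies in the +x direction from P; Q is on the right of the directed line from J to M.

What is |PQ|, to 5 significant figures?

19.629

Checks: |JQ| = 40.00 ✓; |QM| = 57.60 ✓.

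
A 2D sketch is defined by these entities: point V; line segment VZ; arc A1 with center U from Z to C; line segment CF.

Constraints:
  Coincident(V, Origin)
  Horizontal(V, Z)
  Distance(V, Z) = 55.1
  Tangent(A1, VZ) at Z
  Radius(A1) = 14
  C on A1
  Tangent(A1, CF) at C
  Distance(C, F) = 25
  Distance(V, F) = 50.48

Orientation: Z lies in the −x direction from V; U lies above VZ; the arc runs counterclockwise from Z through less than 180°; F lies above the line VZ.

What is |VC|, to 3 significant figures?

42.9

V is at the origin; V and Z share the same y with |VZ| = 55.1 and Z on the −x side, so Z = (-55.1, 0.00). The tangent condition forces UZ to be normal to VZ, so U = Z + (0, 14) = (-55.1, 14.0). Since UC ⟂ CF (tangency), |UF| = √(14.0² + 25.0²) = 28.7 regardless of where C sits on A1. So F lies on both circle(V, 50.48) and circle(U, 28.7); the above-VZ intersection is F = (-36.0, 35.4). C is the foot of the tangent from F: C = (-41.4, 11.0).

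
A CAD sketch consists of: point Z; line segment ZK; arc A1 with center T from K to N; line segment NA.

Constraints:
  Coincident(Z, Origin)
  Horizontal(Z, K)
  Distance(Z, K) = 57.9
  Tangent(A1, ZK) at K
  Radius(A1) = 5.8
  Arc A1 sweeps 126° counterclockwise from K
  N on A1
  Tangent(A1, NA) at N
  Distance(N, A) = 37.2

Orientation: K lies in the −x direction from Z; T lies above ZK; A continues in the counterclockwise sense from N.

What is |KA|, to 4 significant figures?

42.89

On A1, K sits at bearing -90° from T; a 126° counterclockwise sweep puts N at bearing 36°, so N = T + 5.8·(cos 36°, sin 36°) = (-53.21, 9.209). A1 meets NA tangentially, so TN is at right angles to NA, so NA runs along (−sin 36°, cos 36°); with |NA| = 37.2, A = (-75.07, 39.30). Then |KA| = |A − K| = 42.89.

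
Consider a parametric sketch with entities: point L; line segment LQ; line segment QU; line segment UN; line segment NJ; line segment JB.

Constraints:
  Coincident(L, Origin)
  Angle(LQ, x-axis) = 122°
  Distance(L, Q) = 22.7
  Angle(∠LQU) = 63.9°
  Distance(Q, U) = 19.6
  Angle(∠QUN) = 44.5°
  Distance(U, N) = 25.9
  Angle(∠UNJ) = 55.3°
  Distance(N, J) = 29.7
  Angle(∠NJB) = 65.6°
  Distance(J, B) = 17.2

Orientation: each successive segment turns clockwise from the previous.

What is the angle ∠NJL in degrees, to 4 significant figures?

14.03°

∠QUN = 44.5° gives UN at -129.6° from the x-axis; with |UN| = 25.9, N = (-9.042, 1.309). ∠UNJ = 55.3° gives NJ at 105.7° from the x-axis; with |NJ| = 29.7, J = (-17.08, 29.90). Then cos ∠NJL = JN·JL / (|JN||JL|), giving 14.03°.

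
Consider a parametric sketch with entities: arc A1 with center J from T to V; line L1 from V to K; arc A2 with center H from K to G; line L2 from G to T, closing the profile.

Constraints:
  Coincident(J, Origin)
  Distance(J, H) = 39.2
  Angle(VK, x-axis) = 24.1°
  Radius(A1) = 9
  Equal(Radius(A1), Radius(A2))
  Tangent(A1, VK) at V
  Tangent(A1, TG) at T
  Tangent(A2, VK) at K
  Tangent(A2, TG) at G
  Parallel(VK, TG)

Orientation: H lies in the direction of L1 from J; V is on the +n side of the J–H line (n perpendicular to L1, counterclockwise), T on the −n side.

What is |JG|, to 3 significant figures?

40.2

The slot axis is L1's direction at 24.1°, so u = (cos 24.1°, sin 24.1°) = (0.913, 0.408) and n = (−sin 24.1°, cos 24.1°) = (-0.408, 0.913). J is at the origin and H lies 39.2 along u from J, so H = 39.2·u = (35.8, 16.0). Tangency of A1 to both parallel lines with radius 9.0 puts V and T at J ± 9.0·n: V = (-3.67, 8.22), T = (3.67, -8.22). Equal radii place K and G the same way about H: K = H + 9.0·n = (32.1, 24.2), G = H − 9.0·n = (39.5, 7.79). Then |JG| = |G − J| = 40.2.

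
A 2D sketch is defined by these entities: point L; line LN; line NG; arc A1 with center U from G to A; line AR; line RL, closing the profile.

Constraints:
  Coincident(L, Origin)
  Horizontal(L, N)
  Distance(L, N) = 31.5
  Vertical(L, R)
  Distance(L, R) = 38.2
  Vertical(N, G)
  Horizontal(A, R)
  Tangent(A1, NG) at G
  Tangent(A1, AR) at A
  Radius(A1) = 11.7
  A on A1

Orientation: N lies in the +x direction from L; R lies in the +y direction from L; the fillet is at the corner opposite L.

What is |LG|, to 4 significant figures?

41.16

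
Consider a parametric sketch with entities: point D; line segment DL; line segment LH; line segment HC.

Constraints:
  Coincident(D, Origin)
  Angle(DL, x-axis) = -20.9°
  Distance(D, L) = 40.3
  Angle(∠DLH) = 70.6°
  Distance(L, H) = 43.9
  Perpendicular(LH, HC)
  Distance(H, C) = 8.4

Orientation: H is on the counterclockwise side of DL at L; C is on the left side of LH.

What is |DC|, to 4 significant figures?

42.52

D is at the origin; DL runs at -20.9° with length 40.3, so L = 40.3·(cos -20.9°, sin -20.9°) = (37.65, -14.38). ∠DLH = 70.6°, so LH runs at -20.9° + (180° − 70.6°) = 88.50° from the x-axis; with |LH| = 43.9, H = L + 43.9·(cos 88.50°, sin 88.50°) = (38.80, 29.51). LH is perpendicular to HC; with |HC| = 8.4 on the left of LH, C = H + 8.4·(-0.9997, 0.02618) = (30.40, 29.73). Then |DC| = |C − D| = 42.52.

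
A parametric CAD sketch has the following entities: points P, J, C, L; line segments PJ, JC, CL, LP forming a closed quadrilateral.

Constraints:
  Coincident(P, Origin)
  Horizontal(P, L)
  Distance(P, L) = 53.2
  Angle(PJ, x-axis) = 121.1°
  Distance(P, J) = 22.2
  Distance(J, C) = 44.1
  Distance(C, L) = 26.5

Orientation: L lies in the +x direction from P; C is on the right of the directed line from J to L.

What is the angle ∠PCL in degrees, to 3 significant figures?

168°

Checks: P = (0.00, 0.00) ✓; |JC| = 44.10 ✓; |CL| = 26.50 ✓.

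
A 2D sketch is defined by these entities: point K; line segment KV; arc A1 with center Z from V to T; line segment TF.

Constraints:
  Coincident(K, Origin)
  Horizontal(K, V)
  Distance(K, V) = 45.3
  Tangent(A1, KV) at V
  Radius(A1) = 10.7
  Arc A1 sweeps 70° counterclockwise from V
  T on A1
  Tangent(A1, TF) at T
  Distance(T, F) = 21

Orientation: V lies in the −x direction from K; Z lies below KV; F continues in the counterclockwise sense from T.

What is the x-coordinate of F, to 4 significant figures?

-62.54

K is at the origin; KV is horizontal with |KV| = 45.3 and V on the −x side, so V = (-45.30, 0.000). Tangency of A1 to KV means the radius ZV is perpendicular to KV, so Z = V + (0, -10.7) = (-45.30, -10.70). On A1, V sits at bearing 90° from Z; a 70° counterclockwise sweep puts T at bearing 160°, so T = Z + 10.7·(cos 160°, sin 160°) = (-55.35, -7.040). Since A1 is tangent to TF there, ZT ⟂ TF, so TF runs along (−sin 160°, cos 160°); with |TF| = 21.0, F = (-62.54, -26.77). So F.x = -62.54.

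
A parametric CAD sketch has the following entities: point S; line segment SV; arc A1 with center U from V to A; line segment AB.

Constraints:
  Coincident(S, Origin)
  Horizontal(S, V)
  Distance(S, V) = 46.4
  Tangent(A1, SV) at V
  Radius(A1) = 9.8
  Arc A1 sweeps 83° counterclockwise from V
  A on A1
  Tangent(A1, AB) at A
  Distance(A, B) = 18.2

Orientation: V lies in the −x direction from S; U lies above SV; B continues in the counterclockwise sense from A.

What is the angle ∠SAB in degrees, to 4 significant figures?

96.21°

S is at the origin; SV is horizontal with |SV| = 46.4 and V on the −x side, so V = (-46.40, 0.000). The tangent condition forces UV to be normal to SV, so U = V + (0, 9.8) = (-46.40, 9.800). On A1, V sits at bearing -90° from U; an 83° counterclockwise sweep puts A at bearing -7°, so A = U + 9.8·(cos -7°, sin -7°) = (-36.67, 8.606). The tangent condition forces UA to be normal to AB, so AB runs along (−sin -7°, cos -7°); with |AB| = 18.2, B = (-34.46, 26.67). Then cos ∠SAB = AS·AB / (|AS||AB|), giving 96.21°.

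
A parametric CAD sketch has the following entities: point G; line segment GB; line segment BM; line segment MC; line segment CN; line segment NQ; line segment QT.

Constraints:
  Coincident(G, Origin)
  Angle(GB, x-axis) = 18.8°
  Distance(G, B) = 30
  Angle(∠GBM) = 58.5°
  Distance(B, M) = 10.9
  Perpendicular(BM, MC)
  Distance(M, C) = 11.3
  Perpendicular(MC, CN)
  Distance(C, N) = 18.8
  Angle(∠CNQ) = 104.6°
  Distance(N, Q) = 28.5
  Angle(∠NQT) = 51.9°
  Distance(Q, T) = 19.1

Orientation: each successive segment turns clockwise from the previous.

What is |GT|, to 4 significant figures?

36.71

G is at the origin; GB runs at 18.8° with length 30.0, so B = (28.40, 9.668). ∠GBM = 58.5° gives BM at -102.7° from the x-axis; with |BM| = 10.9, M = (26.00, -0.9654). BM is perpendicular to MC, so MC runs at 167.3°; with |MC| = 11.3, C = (14.98, 1.519). MC is perpendicular to CN, so CN runs at 77.30°; with |CN| = 18.8, N = (19.11, 19.86). ∠CNQ = 104.6° gives NQ at 1.900° from the x-axis; with |NQ| = 28.5, Q = (47.60, 20.80). ∠NQT = 51.9° gives QT at -126.2° from the x-axis; with |QT| = 19.1, T = (36.32, 5.391). Then |GT| = |T − G| = 36.71.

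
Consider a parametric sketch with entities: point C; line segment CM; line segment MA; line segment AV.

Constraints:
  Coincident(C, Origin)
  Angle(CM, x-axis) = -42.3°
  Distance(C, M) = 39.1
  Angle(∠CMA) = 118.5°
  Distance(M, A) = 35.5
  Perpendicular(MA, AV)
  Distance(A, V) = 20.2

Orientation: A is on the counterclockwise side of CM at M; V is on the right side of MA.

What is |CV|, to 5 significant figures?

76.876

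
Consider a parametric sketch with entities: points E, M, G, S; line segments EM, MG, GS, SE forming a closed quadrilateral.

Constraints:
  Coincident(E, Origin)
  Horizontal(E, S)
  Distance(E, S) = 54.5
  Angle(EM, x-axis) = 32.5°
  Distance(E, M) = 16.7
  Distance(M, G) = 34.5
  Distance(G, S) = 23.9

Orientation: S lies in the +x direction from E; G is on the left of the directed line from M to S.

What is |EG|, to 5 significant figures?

51.036

E is at the origin; E and S share the same y with |ES| = 54.5 and S in +x, so S = (54.5, 0). EM runs at 32.5° with |EM| = 16.7, so M = (14.085, 8.9729). G is determined by |MG| = 34.5 and |GS| = 23.9 together: it lies at the intersection of circle(M, 34.5) and circle(S, 23.9). With |MS| = 41.399, the foot of the radical line on MS is 28.176 from M and the perpendicular offset is √(34.5² − 28.176²) = 19.909. Taking the left-of-MS solution: G = (45.906, 22.301).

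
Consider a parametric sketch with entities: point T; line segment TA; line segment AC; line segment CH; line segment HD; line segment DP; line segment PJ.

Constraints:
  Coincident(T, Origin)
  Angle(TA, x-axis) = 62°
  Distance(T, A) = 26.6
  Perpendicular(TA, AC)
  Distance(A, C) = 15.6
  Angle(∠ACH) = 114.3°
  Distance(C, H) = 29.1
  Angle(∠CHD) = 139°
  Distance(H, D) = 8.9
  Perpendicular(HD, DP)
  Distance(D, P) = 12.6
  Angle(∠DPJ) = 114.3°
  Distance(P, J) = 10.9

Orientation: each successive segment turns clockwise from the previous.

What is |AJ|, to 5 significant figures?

23.615

T is at the origin; TA runs at 62.0° with length 26.6, so A = (12.488, 23.486). TA ⟂ AC, so AC runs at -28.000°; with |AC| = 15.6, C = (26.262, 16.163). ∠ACH = 114.3° gives CH at -93.700° from the x-axis; with |CH| = 29.1, H = (24.384, -12.877). ∠CHD = 139.0° gives HD at -134.70° from the x-axis; with |HD| = 8.9, D = (18.124, -19.203). HD is perpendicular to DP, so DP runs at 135.30°; with |DP| = 12.6, P = (9.1677, -10.340). ∠DPJ = 114.3° gives PJ at 69.600° from the x-axis; with |PJ| = 10.9, J = (12.967, -0.12366). Then |AJ| = |J − A| = 23.615.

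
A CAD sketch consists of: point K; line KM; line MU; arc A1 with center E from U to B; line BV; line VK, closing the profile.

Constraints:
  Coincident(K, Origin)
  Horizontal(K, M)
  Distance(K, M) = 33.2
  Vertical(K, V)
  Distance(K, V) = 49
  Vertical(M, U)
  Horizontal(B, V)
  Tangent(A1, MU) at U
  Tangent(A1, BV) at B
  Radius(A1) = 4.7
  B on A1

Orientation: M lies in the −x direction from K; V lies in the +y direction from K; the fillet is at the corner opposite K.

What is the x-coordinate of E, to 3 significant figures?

-28.5

K and V share the same x with |KV| = 49.0 and V on the +y side, so V = (0.00, 49.0). The virtual corner opposite K is at (-33.2, 49.0). Since A1 is tangent to MU there, EU ⟂ MU and the tangent condition forces EB to be normal to BV, with radius 4.7, so the center E sits 4.7 in from both sides at E = (-28.5, 44.3). So E.x = -28.5.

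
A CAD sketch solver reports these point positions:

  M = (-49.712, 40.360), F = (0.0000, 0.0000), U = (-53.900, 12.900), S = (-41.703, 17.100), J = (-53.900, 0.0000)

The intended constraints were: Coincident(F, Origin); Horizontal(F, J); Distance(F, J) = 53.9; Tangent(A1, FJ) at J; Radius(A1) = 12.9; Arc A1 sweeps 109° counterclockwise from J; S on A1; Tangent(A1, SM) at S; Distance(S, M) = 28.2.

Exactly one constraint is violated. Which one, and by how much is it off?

Distance(S, M) = 28.2 — off by 3.60.

F = (0.00, 0.00) ✓; F.y = 0.00, J.y = 0.00 ✓; |FJ| = 53.90 ✓; ∠(UJ, JF) = 90.00° ✓; |UJ| = 12.90 ✓; bearing(U→S) − bearing(U→J) = 109.0° ✓; |US| = 12.90 ✓; ∠(US, SM) = 90.00° ✓; |SM| = 24.60 ✗.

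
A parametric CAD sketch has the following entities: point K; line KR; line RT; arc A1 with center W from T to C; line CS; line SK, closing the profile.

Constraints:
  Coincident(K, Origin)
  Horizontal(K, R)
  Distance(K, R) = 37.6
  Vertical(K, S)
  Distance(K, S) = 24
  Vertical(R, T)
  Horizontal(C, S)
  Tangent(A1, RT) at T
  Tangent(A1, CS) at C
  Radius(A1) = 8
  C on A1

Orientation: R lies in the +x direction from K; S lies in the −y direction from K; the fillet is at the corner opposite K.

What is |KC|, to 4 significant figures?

38.11

K is at the origin; K and R share the same y with |KR| = 37.6 and R on the +x side, so R = (37.60, 0.000). KS is vertical with |KS| = 24.0 and S on the −y side, so S = (0.000, -24.00). The virtual corner opposite K is at (37.60, -24.00). Since A1 is tangent to RT there, WT ⟂ RT and the tangent condition forces WC to be normal to CS, with radius 8.0, so the center W sits 8.0 in from both sides at W = (29.60, -16.00). That places the tangent points at T = (37.60, -16.00) on RT and C = (29.60, -24.00) on CS. Then |KC| = |C − K| = 38.11.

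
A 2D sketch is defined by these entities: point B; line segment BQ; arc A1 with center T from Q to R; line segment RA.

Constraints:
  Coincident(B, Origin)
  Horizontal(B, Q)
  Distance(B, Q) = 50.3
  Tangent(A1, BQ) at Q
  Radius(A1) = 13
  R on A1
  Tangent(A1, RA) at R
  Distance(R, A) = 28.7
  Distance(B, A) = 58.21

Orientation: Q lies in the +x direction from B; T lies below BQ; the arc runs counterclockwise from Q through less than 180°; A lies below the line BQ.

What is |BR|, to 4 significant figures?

39.89

Checks: ∠(TQ, QB) = 90.00° ✓; |TQ| = 13.00 ✓; |TR| = 13.00 ✓; ∠(TR, RA) = 90.00° ✓; |RA| = 28.70 ✓; |BA| = 58.21 ✓.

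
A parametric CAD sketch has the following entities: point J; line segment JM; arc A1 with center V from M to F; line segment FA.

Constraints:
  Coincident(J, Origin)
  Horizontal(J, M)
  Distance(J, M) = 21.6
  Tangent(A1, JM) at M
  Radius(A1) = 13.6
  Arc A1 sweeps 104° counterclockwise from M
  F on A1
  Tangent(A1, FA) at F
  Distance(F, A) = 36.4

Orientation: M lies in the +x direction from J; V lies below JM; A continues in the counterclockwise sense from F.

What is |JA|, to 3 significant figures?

55.0

J is at the origin; J and M share the same y with |JM| = 21.6 and M on the +x side, so M = (21.6, 0.00). Since A1 is tangent to JM there, VM ⟂ JM, so V = M + (0, -13.6) = (21.6, -13.6). On A1, M sits at bearing 90° from V; a 104° counterclockwise sweep puts F at bearing 194°, so F = V + 13.6·(cos 194°, sin 194°) = (8.40, -16.9). Since A1 is tangent to FA there, VF ⟂ FA, so FA runs along (−sin 194°, cos 194°); with |FA| = 36.4, A = (17.2, -52.2). Then |JA| = |A − J| = 55.0.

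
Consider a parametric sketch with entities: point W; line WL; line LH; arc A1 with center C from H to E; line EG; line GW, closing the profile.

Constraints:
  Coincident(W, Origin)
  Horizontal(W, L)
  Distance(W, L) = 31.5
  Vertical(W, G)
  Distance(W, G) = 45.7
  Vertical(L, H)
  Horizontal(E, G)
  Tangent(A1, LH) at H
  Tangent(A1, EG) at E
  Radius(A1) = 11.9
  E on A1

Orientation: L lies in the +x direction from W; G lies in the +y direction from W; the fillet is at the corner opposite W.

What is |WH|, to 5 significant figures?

46.203

W is at the origin; W and L share the same y with |WL| = 31.5 and L on the +x side, so L = (31.500, 0.0000). W and G share the same x with |WG| = 45.7 and G on the +y side, so G = (0.0000, 45.700). The virtual corner opposite W is at (31.500, 45.700). A1 meets LH tangentially, so CH is at right angles to LH and tangency of A1 to EG means the radius CE is perpendicular to EG, with radius 11.9, so the center C sits 11.9 in from both sides at C = (19.600, 33.800). That places the tangent points at H = (31.500, 33.800) on LH and E = (19.600, 45.700) on EG. Then |WH| = |H − W| = 46.203.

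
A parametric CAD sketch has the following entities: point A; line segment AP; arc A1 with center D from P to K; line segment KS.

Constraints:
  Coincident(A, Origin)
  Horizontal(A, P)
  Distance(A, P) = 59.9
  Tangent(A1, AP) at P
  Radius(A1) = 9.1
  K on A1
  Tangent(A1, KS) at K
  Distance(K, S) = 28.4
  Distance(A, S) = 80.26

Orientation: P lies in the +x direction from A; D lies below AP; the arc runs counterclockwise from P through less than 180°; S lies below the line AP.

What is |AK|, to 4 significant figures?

55.07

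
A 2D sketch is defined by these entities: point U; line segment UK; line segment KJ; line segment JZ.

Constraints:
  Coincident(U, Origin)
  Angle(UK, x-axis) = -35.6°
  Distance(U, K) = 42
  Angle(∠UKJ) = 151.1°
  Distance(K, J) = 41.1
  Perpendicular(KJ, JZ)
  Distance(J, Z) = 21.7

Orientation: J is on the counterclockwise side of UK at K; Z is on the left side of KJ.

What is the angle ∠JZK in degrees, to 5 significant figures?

62.167°

U is at the origin; UK runs at -35.6° with length 42.0, so K = 42.0·(cos -35.6°, sin -35.6°) = (34.150, -24.449). ∠UKJ = 151.1°, so KJ runs at -35.6° + (180° − 151.1°) = -6.7000° from the x-axis; with |KJ| = 41.1, J = K + 41.1·(cos -6.7000°, sin -6.7000°) = (74.970, -29.244). KJ is perpendicular to JZ; with |JZ| = 21.7 on the left of KJ, Z = J + 21.7·(0.11667, 0.99317) = (77.501, -7.6925). Then cos ∠JZK = ZJ·ZK / (|ZJ||ZK|), giving 62.167°.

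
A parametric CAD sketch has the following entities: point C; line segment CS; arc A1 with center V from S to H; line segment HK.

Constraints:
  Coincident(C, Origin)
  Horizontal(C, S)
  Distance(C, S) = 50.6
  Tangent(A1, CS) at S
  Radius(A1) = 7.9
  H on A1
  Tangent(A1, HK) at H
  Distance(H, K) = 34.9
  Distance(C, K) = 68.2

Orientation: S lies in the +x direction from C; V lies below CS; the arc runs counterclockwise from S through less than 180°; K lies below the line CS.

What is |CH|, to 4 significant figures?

44.15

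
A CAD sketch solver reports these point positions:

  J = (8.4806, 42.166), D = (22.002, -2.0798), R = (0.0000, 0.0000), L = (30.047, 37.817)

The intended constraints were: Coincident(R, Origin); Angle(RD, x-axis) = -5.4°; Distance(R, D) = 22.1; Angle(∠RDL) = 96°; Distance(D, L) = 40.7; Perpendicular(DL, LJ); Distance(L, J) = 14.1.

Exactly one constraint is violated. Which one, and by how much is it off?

Distance(L, J) = 14.1 — off by 7.90.

R = (0.00, 0.00) ✓; RD at -5.400° ✓; |RD| = 22.10 ✓; ∠RDL = 96.00° ✓; |DL| = 40.70 ✓; ∠(DL, LJ) = 90.00° ✓; |LJ| = 22.00 ✗.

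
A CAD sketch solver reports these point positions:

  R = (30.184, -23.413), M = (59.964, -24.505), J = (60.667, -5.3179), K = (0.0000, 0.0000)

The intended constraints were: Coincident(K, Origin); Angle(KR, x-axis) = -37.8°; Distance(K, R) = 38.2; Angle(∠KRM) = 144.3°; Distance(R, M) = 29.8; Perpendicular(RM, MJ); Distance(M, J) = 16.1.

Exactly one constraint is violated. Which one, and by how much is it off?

Distance(M, J) = 16.1 — off by 3.10.

K = (0.00, 0.00) ✓; KR at -37.80° ✓; |KR| = 38.20 ✓; ∠KRM = 144.3° ✓; |RM| = 29.80 ✓; ∠(RM, MJ) = 90.00° ✓; |MJ| = 19.20 ✗.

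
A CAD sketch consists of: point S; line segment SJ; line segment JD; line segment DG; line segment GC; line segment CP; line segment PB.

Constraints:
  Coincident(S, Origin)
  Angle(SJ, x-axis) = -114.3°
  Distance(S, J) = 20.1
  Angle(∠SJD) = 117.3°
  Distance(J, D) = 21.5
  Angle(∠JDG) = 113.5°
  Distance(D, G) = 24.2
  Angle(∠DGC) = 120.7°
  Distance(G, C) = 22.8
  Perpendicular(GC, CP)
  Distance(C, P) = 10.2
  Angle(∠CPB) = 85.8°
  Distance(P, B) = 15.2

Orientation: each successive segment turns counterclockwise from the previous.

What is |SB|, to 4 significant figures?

29.00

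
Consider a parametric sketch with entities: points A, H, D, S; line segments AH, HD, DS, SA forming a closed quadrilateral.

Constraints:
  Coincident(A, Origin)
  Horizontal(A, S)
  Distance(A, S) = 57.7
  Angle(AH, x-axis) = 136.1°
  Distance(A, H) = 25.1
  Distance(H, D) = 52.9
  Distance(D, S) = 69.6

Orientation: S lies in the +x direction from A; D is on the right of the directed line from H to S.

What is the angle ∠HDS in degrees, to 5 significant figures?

77.481°

Checks: |AS| = 57.70 ✓; |AH| = 25.10 ✓; |HD| = 52.90 ✓; |DS| = 69.60 ✓.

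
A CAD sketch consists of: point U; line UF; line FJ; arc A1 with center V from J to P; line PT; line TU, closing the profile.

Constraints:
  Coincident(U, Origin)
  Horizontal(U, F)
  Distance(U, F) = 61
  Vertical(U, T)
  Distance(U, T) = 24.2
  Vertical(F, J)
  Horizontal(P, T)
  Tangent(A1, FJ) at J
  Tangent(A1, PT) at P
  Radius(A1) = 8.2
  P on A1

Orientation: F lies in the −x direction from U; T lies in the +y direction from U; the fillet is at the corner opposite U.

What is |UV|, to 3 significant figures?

55.2

U is at the origin; UF is horizontal with |UF| = 61.0 and F on the −x side, so F = (-61.0, 0.00). UT is vertical with |UT| = 24.2 and T on the +y side, so T = (0.00, 24.2). The virtual corner opposite U is at (-61.0, 24.2). The tangent condition forces VJ to be normal to FJ and the tangent condition forces VP to be normal to PT, with radius 8.2, so the center V sits 8.2 in from both sides at V = (-52.8, 16.0). Then |UV| = |V − U| = 55.2.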